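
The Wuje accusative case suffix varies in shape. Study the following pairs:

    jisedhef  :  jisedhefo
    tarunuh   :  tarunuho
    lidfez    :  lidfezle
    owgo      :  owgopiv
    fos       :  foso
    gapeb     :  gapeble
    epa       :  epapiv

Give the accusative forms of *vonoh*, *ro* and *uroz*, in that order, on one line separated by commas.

vonoho, ropiv, urozle

The suffix is conditioned by the final sound: -o when the stem ends in a voiceless consonant (*jisedhef*, *tarunuh*, *fos*); -le when the stem ends in a voiced consonant (*lidfez*, *gapeb*); -piv when the stem ends in a vowel (*owgo*, *epa*).
Since the final sound of *vonoh* is /h/ (a voiceless consonant), it takes -o, giving *vonoho*.
*ro*: final sound = /o/, a vowel → -piv → *ropiv*.
*uroz* — final sound /z/ (a voiced consonant) → -le → *urozle*.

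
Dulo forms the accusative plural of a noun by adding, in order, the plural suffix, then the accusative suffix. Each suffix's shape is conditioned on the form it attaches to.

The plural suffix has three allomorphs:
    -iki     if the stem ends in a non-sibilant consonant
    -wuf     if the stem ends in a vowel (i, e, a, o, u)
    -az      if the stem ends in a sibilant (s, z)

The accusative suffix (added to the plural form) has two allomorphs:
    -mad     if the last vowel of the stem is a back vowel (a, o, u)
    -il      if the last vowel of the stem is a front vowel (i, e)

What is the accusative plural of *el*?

*el*: final sound = /l/, a non-sibilant consonant → -iki → *eliki*.
The plural form *eliki*: last vowel = /i/, a front vowel → -il → *elikiil*.

elikiil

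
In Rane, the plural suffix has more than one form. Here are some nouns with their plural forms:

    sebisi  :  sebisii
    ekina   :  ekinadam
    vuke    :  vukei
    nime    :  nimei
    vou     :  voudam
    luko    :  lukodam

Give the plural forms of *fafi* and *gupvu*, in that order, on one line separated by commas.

The alternation tracks the last vowel of the stem — -i when the last vowel of the stem is a front vowel (*sebisi*, *vuke*, *nime*); -dam when the last vowel of the stem is a back vowel (*ekina*, *vou*, *luko*).
*fafi*: last vowel = /i/, a front vowel → -i → *fafii*.
The last vowel of *gupvu* is /u/, which is a back vowel, so the suffix is -dam, giving *gupvudam*.

fafii, gupvudam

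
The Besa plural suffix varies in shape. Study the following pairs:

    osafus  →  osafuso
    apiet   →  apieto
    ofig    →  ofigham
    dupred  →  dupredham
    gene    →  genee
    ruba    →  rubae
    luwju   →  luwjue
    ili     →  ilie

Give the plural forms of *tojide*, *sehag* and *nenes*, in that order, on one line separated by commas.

tojidee, sehagham, neneso

Looking at the final sound of each stem: -o when the stem ends in a voiceless consonant (*osafus*, *apiet*); -ham when the stem ends in a voiced consonant (*ofig*, *dupred*); -e when the stem ends in a vowel (*gene*, *ruba*, *luwju*, *ili*).
Since the final sound of *tojide* is /e/ (a vowel), it takes -e, giving *tojidee*.
Since the final sound of *sehag* is /g/ (a voiced consonant), it takes -ham, giving *sehagham*.
*nenes* — final sound /s/ (a voiceless consonant) → -o → *neneso*.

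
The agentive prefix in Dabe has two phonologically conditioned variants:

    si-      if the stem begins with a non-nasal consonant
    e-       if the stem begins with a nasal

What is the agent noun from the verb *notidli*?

enotidli

*notidli*: first consonant = /n/, a nasal → e- → *enotidli*.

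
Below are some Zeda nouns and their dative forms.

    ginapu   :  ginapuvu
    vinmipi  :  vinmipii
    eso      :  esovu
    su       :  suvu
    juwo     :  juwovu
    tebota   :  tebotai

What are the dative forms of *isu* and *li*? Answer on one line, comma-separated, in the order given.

isuvu, lii

The alternation tracks the last vowel of the stem — -vu when the last vowel of the stem is a rounded vowel (*ginapu*, *eso*, *su*, *juwo*); -i when the last vowel of the stem is an unrounded vowel (*vinmipi*, *tebota*).
The last vowel of *isu* is /u/, which is a rounded vowel, so the suffix is -vu, giving *isuvu*.
*li*: last vowel = /i/, an unrounded vowel → -i → *lii*.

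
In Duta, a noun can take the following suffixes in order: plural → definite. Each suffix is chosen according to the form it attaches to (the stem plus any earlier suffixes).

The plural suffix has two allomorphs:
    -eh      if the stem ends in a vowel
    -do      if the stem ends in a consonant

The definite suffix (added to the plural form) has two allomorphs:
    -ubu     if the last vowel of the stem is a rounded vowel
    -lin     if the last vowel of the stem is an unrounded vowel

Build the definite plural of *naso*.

*naso* — final sound /o/ (a vowel) → -eh → *nasoeh*.
Since the last vowel of the plural form *nasoeh* is /e/ (an unrounded vowel), it takes -lin, giving *nasoehlin*.

nasoehlin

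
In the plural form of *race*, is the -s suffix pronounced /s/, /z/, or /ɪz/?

/ɪz/

The stem *race* ends in a sibilant (/s, z, ʃ, ʒ, tʃ, dʒ/).
The plural suffix surfaces as /ɪz/ after sibilants, /s/ after other voiceless consonants, and /z/ after other voiced sounds.
So the plural -s on *race* is pronounced /ɪz/.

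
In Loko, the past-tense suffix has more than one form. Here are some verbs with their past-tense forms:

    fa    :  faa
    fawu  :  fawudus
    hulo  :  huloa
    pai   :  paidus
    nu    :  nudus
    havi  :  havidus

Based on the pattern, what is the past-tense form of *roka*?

The suffix is conditioned by the last vowel: -dus when the last vowel of the stem is a high vowel (*fawu*, *pai*, *nu*, *havi*); -a when the last vowel of the stem is a non-high vowel (*fa*, *hulo*).
Since the last vowel of *roka* is /a/ (a non-high vowel), it takes -a, giving *rokaa*.

rokaa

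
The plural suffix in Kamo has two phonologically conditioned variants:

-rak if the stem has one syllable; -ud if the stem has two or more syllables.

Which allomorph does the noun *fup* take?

With one syllable, *fup* takes -rak.

-rak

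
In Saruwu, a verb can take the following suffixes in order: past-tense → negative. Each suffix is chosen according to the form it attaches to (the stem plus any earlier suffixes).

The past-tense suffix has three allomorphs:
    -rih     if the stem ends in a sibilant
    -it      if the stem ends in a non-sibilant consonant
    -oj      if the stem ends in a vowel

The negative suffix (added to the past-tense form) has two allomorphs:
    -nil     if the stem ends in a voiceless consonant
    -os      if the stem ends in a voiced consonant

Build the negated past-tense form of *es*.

esrihnil

*es*: final sound = /s/, a sibilant → -rih → *esrih*.
Since the final consonant of the past-tense form *esrih* is /h/ (voiceless), it takes -nil, giving *esrihnil*.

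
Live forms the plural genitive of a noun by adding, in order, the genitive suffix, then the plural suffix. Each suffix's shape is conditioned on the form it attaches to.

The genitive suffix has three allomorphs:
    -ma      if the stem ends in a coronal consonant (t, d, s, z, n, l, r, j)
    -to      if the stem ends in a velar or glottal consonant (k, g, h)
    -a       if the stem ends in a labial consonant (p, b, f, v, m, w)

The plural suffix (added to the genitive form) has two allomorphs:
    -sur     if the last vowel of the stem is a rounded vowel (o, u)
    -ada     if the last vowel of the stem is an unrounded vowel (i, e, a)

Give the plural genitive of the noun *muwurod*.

The final consonant of *muwurod* is /d/, which is coronal, so the genitive suffix is -ma, giving *muwurodma*.
Since the last vowel of the genitive form *muwurodma* is /a/ (an unrounded vowel), it takes -ada, giving *muwurodmaada*.

muwurodmaada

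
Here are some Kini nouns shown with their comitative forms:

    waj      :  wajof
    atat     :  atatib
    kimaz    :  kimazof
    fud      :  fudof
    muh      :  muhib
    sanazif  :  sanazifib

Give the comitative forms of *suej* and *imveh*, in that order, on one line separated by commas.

suejof, imvehib

The alternation tracks the final consonant of the stem — -ib when the stem ends in a voiceless consonant (*atat*, *muh*, *sanazif*); -of when the stem ends in a voiced consonant (*waj*, *kimaz*, *fud*).
*suej* — final consonant /j/ (voiced) → -of → *suejof*.
Since the final consonant of *imveh* is /h/ (voiceless), it takes -ib, giving *imvehib*.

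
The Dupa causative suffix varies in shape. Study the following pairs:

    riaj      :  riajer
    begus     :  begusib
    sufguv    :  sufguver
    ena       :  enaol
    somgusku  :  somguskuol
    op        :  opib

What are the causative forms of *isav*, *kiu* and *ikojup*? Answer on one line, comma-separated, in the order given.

isaver, kiuol, ikojupib

The alternation tracks the final sound of the stem — -ib when the stem ends in a voiceless consonant (*begus*, *op*); -er when the stem ends in a voiced consonant (*riaj*, *sufguv*); -ol when the stem ends in a vowel (*ena*, *somgusku*).
The final sound of *isav* is /v/, which is a voiced consonant, so the suffix is -er, giving *isaver*.
The final sound of *kiu* is /u/, which is a vowel, so the suffix is -ol, giving *kiuol*.
*ikojup* — final sound /p/ (a voiceless consonant) → -ib → *ikojupib*.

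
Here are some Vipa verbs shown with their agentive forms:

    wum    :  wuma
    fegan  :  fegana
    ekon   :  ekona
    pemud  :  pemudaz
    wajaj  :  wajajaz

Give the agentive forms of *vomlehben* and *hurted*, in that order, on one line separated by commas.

vomlehbena, hurtedaz

The alternation tracks the final consonant of the stem — -a when the stem ends in a nasal (*wum*, *fegan*, *ekon*); -az when the stem ends in a non-nasal consonant (*pemud*, *wajaj*).
*vomlehben* — final consonant /n/ (a nasal) → -a → *vomlehbena*.
The final consonant of *hurted* is /d/, which is non-nasal, so the suffix is -az, giving *hurtedaz*.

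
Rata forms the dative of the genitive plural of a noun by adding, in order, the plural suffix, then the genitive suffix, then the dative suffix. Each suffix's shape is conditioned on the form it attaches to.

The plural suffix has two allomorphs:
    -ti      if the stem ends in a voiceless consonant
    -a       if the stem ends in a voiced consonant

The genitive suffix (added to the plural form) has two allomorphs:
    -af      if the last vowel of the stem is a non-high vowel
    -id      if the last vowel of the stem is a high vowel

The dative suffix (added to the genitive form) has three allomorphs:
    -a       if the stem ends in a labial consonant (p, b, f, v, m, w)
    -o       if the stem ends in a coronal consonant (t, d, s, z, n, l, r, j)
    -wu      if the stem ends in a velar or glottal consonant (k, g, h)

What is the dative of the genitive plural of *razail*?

razailaafa

*razail*: final consonant = /l/, voiced → -a → *razaila*.
Since the last vowel of the plural form *razaila* is /a/ (a non-high vowel), it takes -af, giving *razailaaf*.
The genitive form *razailaaf*: final consonant = /f/, labial → -a → *razailaafa*.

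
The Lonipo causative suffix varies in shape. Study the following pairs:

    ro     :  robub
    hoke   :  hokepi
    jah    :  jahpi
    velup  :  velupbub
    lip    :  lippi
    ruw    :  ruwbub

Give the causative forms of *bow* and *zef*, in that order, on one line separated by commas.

bowbub, zefpi

The suffix is conditioned by the last vowel: -bub when the last vowel of the stem is a rounded vowel (*ro*, *velup*, *ruw*); -pi when the last vowel of the stem is an unrounded vowel (*hoke*, *jah*, *lip*).
The last vowel of *bow* is /o/, which is a rounded vowel, so the suffix is -bub, giving *bowbub*.
Since the last vowel of *zef* is /e/ (an unrounded vowel), it takes -pi, giving *zefpi*.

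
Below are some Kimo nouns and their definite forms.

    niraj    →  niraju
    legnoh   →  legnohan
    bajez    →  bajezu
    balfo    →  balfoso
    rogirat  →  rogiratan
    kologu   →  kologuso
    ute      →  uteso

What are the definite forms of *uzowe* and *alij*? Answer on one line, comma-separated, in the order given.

The suffix is conditioned by the final sound: -an when the stem ends in a voiceless consonant (*legnoh*, *rogirat*); -u when the stem ends in a voiced consonant (*niraj*, *bajez*); -so when the stem ends in a vowel (*balfo*, *kologu*, *ute*).
The final sound of *uzowe* is /e/, which is a vowel, so the suffix is -so, giving *uzoweso*.
*alij* — final sound /j/ (a voiced consonant) → -u → *aliju*.

uzoweso, aliju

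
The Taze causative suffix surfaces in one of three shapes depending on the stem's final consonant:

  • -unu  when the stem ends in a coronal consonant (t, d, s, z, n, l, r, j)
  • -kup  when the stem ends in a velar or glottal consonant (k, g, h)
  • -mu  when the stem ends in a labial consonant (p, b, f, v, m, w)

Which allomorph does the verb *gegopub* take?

-mu

The final consonant of *gegopub* is /b/, which is labial, so the suffix is -mu.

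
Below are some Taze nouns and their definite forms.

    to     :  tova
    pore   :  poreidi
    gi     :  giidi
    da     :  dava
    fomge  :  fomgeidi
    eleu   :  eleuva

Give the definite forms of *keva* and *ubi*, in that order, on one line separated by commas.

The alternation tracks the last vowel of the stem — -idi when the last vowel of the stem is a front vowel (*pore*, *gi*, *fomge*); -va when the last vowel of the stem is a back vowel (*to*, *da*, *eleu*).
The last vowel of *keva* is /a/, which is a back vowel, so the suffix is -va, giving *kevava*.
Since the last vowel of *ubi* is /i/ (a front vowel), it takes -idi, giving *ubiidi*.

kevava, ubiidi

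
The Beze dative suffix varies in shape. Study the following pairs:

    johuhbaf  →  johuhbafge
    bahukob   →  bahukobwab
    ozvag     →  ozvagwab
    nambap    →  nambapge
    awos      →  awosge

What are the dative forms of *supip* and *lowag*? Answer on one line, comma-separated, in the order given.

supipge, lowagwab

The alternation tracks the final consonant of the stem — -ge when the stem ends in a voiceless consonant (*johuhbaf*, *nambap*, *awos*); -wab when the stem ends in a voiced consonant (*bahukob*, *ozvag*).
*supip*: final consonant = /p/, voiceless → -ge → *supipge*.
Since the final consonant of *lowag* is /g/ (voiced), it takes -wab, giving *lowagwab*.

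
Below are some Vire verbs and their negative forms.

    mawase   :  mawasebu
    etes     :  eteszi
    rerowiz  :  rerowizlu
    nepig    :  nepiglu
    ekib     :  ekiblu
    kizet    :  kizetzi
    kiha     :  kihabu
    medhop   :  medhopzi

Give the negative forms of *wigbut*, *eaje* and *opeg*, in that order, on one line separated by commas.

wigbutzi, eajebu, opeglu

The alternation tracks the final sound of the stem — -zi when the stem ends in a voiceless consonant (*etes*, *kizet*, *medhop*); -lu when the stem ends in a voiced consonant (*rerowiz*, *nepig*, *ekib*); -bu when the stem ends in a vowel (*mawase*, *kiha*).
*wigbut* — final sound /t/ (a voiceless consonant) → -zi → *wigbutzi*.
*eaje* — final sound /e/ (a vowel) → -bu → *eajebu*.
The final sound of *opeg* is /g/, which is a voiced consonant, so the suffix is -lu, giving *opeglu*.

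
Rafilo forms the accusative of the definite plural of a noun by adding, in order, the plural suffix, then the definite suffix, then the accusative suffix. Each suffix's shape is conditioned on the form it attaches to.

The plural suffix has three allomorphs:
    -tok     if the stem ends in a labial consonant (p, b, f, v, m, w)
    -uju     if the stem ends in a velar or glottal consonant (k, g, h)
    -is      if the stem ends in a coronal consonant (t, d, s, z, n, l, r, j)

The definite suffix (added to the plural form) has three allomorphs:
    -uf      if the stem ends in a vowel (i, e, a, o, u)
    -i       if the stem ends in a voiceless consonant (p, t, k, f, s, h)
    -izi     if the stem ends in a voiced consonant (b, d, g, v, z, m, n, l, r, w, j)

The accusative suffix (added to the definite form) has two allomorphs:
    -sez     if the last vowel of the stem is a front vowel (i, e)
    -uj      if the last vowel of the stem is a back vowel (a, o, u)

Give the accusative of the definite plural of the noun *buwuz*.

buwuzisisez

*buwuz*: final consonant = /z/, coronal → -is → *buwuzis*.
Since the final sound of the plural form *buwuzis* is /s/ (a voiceless consonant), it takes -i, giving *buwuzisi*.
The definite form *buwuzisi*: last vowel = /i/, a front vowel → -sez → *buwuzisisez*.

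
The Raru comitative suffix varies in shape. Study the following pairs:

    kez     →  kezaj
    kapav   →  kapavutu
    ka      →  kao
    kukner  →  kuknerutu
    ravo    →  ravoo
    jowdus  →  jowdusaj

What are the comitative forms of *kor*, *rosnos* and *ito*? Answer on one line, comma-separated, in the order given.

Looking at the final sound of each stem: -aj when the stem ends in a sibilant (*kez*, *jowdus*); -utu when the stem ends in a non-sibilant consonant (*kapav*, *kukner*); -o when the stem ends in a vowel (*ka*, *ravo*).
Since the final sound of *kor* is /r/ (a non-sibilant consonant), it takes -utu, giving *korutu*.
Since the final sound of *rosnos* is /s/ (a sibilant), it takes -aj, giving *rosnosaj*.
*ito* — final sound /o/ (a vowel) → -o → *itoo*.

korutu, rosnosaj, itoo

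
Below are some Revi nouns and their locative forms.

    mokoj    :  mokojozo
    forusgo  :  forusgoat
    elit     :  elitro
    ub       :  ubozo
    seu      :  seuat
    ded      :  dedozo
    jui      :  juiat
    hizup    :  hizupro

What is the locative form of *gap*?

The suffix is conditioned by the final sound: -ro when the stem ends in a voiceless consonant (*elit*, *hizup*); -ozo when the stem ends in a voiced consonant (*mokoj*, *ub*, *ded*); -at when the stem ends in a vowel (*forusgo*, *seu*, *jui*).
*gap* — final sound /p/ (a voiceless consonant) → -ro → *gapro*.

gapro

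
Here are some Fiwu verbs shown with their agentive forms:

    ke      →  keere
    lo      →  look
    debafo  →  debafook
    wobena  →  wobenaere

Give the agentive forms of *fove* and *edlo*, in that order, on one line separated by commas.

The pattern is rounding harmony: -ok when the last vowel of the stem is a rounded vowel (*lo*, *debafo*); -ere when the last vowel of the stem is an unrounded vowel (*ke*, *wobena*).
*fove*: last vowel = /e/, an unrounded vowel → -ere → *foveere*.
*edlo*: last vowel = /o/, a rounded vowel → -ok → *edlook*.

foveere, edlook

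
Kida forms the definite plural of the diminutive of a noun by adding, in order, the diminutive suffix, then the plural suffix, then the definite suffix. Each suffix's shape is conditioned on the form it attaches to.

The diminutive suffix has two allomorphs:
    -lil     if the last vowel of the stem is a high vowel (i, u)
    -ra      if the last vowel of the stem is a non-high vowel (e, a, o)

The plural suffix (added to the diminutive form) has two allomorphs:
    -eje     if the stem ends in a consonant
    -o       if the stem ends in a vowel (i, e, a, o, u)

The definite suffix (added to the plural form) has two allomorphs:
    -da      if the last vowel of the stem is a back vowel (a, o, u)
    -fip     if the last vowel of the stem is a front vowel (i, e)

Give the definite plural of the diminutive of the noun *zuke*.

Since the last vowel of *zuke* is /e/ (a non-high vowel), it takes -ra, giving *zukera*.
The diminutive form *zukera*: final sound = /a/, a vowel → -o → *zukerao*.
The plural form *zukerao*: last vowel = /o/, a back vowel → -da → *zukeraoda*.

zukeraoda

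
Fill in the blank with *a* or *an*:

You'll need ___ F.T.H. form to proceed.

an

The indefinite article is chosen by the initial *sound* of the following word, not its spelling.
The initialism *F.T.H.* is read letter by letter; the first letter, F, is pronounced /ɛf/, which begins with a vowel sound.
So the article is *an*: You'll need an F.T.H. form to proceed.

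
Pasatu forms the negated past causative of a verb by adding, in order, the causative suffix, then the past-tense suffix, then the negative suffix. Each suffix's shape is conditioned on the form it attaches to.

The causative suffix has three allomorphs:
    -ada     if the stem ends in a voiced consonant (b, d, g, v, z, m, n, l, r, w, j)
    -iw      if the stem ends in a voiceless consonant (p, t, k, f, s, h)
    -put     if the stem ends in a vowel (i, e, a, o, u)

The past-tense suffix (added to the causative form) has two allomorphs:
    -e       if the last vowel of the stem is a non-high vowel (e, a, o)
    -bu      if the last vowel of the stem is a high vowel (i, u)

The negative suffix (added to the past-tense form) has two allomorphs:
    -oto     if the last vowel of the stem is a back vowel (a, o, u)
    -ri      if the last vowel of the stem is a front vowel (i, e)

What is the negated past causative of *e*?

eputbuoto

*e* — final sound /e/ (a vowel) → -put → *eput*.
The causative form *eput* — last vowel /u/ (a high vowel) → -bu → *eputbu*.
The past-tense form *eputbu*: last vowel = /u/, a back vowel → -oto → *eputbuoto*.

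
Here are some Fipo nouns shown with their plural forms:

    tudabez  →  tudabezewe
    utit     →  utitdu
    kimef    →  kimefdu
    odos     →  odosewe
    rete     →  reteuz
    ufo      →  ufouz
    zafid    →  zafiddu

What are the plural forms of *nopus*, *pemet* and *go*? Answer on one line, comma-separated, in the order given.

Looking at the final sound of each stem: -ewe when the stem ends in a sibilant (*tudabez*, *odos*); -du when the stem ends in a non-sibilant consonant (*utit*, *kimef*, *zafid*); -uz when the stem ends in a vowel (*rete*, *ufo*).
*nopus*: final sound = /s/, a sibilant → -ewe → *nopusewe*.
*pemet* — final sound /t/ (a non-sibilant consonant) → -du → *pemetdu*.
*go* — final sound /o/ (a vowel) → -uz → *gouz*.

nopusewe, pemetdu, gouz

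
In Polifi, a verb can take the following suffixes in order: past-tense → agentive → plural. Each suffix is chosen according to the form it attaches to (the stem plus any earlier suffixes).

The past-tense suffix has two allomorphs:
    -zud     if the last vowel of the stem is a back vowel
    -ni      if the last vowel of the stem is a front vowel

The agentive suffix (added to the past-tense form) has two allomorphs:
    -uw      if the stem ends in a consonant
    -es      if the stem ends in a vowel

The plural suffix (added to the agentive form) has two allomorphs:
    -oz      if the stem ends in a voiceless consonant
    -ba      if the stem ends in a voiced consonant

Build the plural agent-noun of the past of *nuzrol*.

The last vowel of *nuzrol* is /o/, which is a back vowel, so the past-tense suffix is -zud, giving *nuzrolzud*.
Since the final sound of the past-tense form *nuzrolzud* is /d/ (a consonant), it takes -uw, giving *nuzrolzuduw*.
The final consonant of the agentive form *nuzrolzuduw* is /w/, which is voiced, so the plural suffix is -ba, giving *nuzrolzuduwba*.

nuzrolzuduwba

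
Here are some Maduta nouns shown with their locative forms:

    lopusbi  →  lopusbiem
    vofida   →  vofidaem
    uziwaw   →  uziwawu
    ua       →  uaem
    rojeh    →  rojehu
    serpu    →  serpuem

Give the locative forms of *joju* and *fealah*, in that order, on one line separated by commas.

The suffix is conditioned by the final sound: -u when the stem ends in a consonant (*uziwaw*, *rojeh*); -em when the stem ends in a vowel (*lopusbi*, *vofida*, *ua*, *serpu*).
*joju*: final sound = /u/, a vowel → -em → *jojuem*.
*fealah* — final sound /h/ (a consonant) → -u → *fealahu*.

jojuem, fealahu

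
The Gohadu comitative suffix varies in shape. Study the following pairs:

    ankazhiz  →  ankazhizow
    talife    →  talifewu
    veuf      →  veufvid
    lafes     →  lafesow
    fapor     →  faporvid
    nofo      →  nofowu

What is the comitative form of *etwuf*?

The suffix is conditioned by the final sound: -ow when the stem ends in a sibilant (*ankazhiz*, *lafes*); -vid when the stem ends in a non-sibilant consonant (*veuf*, *fapor*); -wu when the stem ends in a vowel (*talife*, *nofo*).
Since the final sound of *etwuf* is /f/ (a non-sibilant consonant), it takes -vid, giving *etwufvid*.

etwufvid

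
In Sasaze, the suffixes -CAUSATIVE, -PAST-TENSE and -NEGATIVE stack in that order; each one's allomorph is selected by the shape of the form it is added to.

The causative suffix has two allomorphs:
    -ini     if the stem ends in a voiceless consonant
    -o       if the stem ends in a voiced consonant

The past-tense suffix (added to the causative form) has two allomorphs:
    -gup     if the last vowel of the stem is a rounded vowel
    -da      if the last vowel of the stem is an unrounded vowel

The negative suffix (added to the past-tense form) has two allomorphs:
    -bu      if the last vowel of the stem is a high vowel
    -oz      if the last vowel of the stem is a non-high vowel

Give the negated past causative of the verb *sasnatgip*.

Since the final consonant of *sasnatgip* is /p/ (voiceless), it takes -ini, giving *sasnatgipini*.
The causative form *sasnatgipini*: last vowel = /i/, an unrounded vowel → -da → *sasnatgipinida*.
The last vowel of the past-tense form *sasnatgipinida* is /a/, which is a non-high vowel, so the negative suffix is -oz, giving *sasnatgipinidaoz*.

sasnatgipinidaoz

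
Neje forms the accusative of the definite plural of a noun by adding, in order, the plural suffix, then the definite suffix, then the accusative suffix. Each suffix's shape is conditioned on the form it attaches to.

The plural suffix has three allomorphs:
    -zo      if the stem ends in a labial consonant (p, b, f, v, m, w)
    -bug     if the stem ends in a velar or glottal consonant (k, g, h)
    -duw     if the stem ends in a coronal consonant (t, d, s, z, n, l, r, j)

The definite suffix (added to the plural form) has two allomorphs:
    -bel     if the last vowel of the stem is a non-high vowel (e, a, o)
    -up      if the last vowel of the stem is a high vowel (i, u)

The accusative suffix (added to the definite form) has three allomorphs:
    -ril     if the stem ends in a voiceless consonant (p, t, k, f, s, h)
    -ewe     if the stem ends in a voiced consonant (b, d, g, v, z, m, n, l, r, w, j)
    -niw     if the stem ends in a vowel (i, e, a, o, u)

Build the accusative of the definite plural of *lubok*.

lubokbugupril

Since the final consonant of *lubok* is /k/ (velar/glottal), it takes -bug, giving *lubokbug*.
The plural form *lubokbug*: last vowel = /u/, a high vowel → -up → *lubokbugup*.
The definite form *lubokbugup* — final sound /p/ (a voiceless consonant) → -ril → *lubokbugupril*.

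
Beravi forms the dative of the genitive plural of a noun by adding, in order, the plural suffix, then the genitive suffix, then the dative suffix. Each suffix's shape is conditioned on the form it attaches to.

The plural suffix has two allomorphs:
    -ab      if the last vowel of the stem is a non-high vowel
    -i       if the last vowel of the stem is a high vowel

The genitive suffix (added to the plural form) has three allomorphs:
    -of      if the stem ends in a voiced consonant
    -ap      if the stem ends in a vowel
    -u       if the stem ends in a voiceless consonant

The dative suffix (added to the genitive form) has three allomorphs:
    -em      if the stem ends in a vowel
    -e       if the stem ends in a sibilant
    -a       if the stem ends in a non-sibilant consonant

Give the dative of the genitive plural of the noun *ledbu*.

*ledbu* — last vowel /u/ (a high vowel) → -i → *ledbui*.
The plural form *ledbui*: final sound = /i/, a vowel → -ap → *ledbuiap*.
The final sound of the genitive form *ledbuiap* is /p/, which is a non-sibilant consonant, so the dative suffix is -a, giving *ledbuiapa*.

ledbuiapa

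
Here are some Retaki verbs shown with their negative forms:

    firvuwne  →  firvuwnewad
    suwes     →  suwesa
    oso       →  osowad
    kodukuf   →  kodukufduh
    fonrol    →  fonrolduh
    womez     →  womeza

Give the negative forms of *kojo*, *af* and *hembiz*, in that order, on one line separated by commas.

kojowad, afduh, hembiza

The alternation tracks the final sound of the stem — -a when the stem ends in a sibilant (*suwes*, *womez*); -duh when the stem ends in a non-sibilant consonant (*kodukuf*, *fonrol*); -wad when the stem ends in a vowel (*firvuwne*, *oso*).
The final sound of *kojo* is /o/, which is a vowel, so the suffix is -wad, giving *kojowad*.
*af* — final sound /f/ (a non-sibilant consonant) → -duh → *afduh*.
*hembiz*: final sound = /z/, a sibilant → -a → *hembiza*.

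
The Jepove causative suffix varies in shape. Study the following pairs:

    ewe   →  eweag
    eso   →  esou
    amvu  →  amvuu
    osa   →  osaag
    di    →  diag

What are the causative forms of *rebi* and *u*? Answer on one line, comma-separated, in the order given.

rebiag, uu

The pattern is rounding harmony: -u when the last vowel of the stem is a rounded vowel (*eso*, *amvu*); -ag when the last vowel of the stem is an unrounded vowel (*ewe*, *osa*, *di*).
The last vowel of *rebi* is /i/, which is an unrounded vowel, so the suffix is -ag, giving *rebiag*.
*u* — last vowel /u/ (a rounded vowel) → -u → *uu*.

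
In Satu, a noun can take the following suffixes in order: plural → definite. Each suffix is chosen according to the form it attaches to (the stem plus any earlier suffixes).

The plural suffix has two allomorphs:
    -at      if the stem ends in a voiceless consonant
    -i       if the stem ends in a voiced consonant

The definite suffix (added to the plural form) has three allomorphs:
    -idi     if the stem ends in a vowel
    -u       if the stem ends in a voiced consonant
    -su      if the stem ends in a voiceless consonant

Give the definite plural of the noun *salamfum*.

salamfumiidi

*salamfum* — final consonant /m/ (voiced) → -i → *salamfumi*.
The final sound of the plural form *salamfumi* is /i/, which is a vowel, so the definite suffix is -idi, giving *salamfumiidi*.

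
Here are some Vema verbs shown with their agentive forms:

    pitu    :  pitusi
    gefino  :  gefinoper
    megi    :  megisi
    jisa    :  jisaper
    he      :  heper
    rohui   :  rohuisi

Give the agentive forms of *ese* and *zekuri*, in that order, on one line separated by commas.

eseper, zekurisi

The alternation tracks the last vowel of the stem — -si when the last vowel of the stem is a high vowel (*pitu*, *megi*, *rohui*); -per when the last vowel of the stem is a non-high vowel (*gefino*, *jisa*, *he*).
The last vowel of *ese* is /e/, which is a non-high vowel, so the suffix is -per, giving *eseper*.
Since the last vowel of *zekuri* is /i/ (a high vowel), it takes -si, giving *zekurisi*.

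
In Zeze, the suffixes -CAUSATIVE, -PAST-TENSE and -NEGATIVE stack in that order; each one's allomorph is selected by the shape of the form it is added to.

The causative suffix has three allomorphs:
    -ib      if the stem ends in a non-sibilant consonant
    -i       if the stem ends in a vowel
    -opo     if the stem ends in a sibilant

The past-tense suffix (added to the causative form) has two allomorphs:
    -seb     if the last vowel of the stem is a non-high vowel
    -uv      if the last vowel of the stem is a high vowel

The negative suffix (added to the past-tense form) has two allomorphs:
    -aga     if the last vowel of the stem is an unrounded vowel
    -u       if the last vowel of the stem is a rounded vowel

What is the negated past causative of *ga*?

gaiuvu

Since the final sound of *ga* is /a/ (a vowel), it takes -i, giving *gai*.
The last vowel of the causative form *gai* is /i/, which is a high vowel, so the past-tense suffix is -uv, giving *gaiuv*.
The past-tense form *gaiuv* — last vowel /u/ (a rounded vowel) → -u → *gaiuvu*.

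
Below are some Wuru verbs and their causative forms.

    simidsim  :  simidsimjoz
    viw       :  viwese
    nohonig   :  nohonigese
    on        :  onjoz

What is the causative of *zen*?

zenjoz

The pattern is nasality of the final consonant: -joz when the stem ends in a nasal (*simidsim*, *on*); -ese when the stem ends in a non-nasal consonant (*viw*, *nohonig*).
*zen* — final consonant /n/ (a nasal) → -joz → *zenjoz*.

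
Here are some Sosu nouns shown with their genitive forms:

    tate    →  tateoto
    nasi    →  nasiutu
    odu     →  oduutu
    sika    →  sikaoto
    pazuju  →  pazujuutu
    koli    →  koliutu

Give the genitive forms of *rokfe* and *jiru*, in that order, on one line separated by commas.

The alternation tracks the last vowel of the stem — -utu when the last vowel of the stem is a high vowel (*nasi*, *odu*, *pazuju*, *koli*); -oto when the last vowel of the stem is a non-high vowel (*tate*, *sika*).
Since the last vowel of *rokfe* is /e/ (a non-high vowel), it takes -oto, giving *rokfeoto*.
Since the last vowel of *jiru* is /u/ (a high vowel), it takes -utu, giving *jiruutu*.

rokfeoto, jiruutu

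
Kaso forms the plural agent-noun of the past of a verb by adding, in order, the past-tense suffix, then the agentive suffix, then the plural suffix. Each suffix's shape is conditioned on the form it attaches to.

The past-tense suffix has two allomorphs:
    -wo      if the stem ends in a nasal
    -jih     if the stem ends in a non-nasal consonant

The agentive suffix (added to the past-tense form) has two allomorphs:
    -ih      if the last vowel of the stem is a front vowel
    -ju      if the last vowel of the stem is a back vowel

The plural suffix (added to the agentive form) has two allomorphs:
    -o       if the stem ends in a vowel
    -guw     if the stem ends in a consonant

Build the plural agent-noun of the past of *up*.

upjihihguw

*up*: final consonant = /p/, non-nasal → -jih → *upjih*.
The past-tense form *upjih*: last vowel = /i/, a front vowel → -ih → *upjihih*.
The final sound of the agentive form *upjihih* is /h/, which is a consonant, so the plural suffix is -guw, giving *upjihihguw*.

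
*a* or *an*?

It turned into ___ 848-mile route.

The indefinite article is chosen by the initial *sound* of the following word, not its spelling.
The number *848* is spoken "eight hundred …", beginning with /eɪt/ — a vowel sound.
So the article is *an*: It turned into an 848-mile route.

an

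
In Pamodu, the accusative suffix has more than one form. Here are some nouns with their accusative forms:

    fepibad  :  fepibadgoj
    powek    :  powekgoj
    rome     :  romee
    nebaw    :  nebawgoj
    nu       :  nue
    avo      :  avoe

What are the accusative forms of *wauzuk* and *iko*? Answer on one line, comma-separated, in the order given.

The pattern is consonant vs. vowel: -goj when the stem ends in a consonant (*fepibad*, *powek*, *nebaw*); -e when the stem ends in a vowel (*rome*, *nu*, *avo*).
The final sound of *wauzuk* is /k/, which is a consonant, so the suffix is -goj, giving *wauzukgoj*.
The final sound of *iko* is /o/, which is a vowel, so the suffix is -e, giving *ikoe*.

wauzukgoj, ikoe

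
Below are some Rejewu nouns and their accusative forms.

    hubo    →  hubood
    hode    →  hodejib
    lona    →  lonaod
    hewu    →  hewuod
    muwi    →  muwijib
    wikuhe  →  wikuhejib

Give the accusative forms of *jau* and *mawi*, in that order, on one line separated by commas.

The pattern is front/back vowel harmony: -jib when the last vowel of the stem is a front vowel (*hode*, *muwi*, *wikuhe*); -od when the last vowel of the stem is a back vowel (*hubo*, *lona*, *hewu*).
Since the last vowel of *jau* is /u/ (a back vowel), it takes -od, giving *jauod*.
*mawi*: last vowel = /i/, a front vowel → -jib → *mawijib*.

jauod, mawijib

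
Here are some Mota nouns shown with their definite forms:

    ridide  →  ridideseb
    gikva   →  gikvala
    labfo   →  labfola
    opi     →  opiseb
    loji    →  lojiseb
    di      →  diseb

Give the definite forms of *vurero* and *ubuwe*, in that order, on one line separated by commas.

vurerola, ubuweseb

The suffix is conditioned by the last vowel: -seb when the last vowel of the stem is a front vowel (*ridide*, *opi*, *loji*, *di*); -la when the last vowel of the stem is a back vowel (*gikva*, *labfo*).
The last vowel of *vurero* is /o/, which is a back vowel, so the suffix is -la, giving *vurerola*.
Since the last vowel of *ubuwe* is /e/ (a front vowel), it takes -seb, giving *ubuweseb*.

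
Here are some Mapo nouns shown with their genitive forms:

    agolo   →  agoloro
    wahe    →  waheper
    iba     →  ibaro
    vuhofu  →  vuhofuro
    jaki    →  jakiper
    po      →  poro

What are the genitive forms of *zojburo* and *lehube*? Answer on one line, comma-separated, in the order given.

The suffix is conditioned by the last vowel: -per when the last vowel of the stem is a front vowel (*wahe*, *jaki*); -ro when the last vowel of the stem is a back vowel (*agolo*, *iba*, *vuhofu*, *po*).
Since the last vowel of *zojburo* is /o/ (a back vowel), it takes -ro, giving *zojburoro*.
*lehube* — last vowel /e/ (a front vowel) → -per → *lehubeper*.

zojburoro, lehubeper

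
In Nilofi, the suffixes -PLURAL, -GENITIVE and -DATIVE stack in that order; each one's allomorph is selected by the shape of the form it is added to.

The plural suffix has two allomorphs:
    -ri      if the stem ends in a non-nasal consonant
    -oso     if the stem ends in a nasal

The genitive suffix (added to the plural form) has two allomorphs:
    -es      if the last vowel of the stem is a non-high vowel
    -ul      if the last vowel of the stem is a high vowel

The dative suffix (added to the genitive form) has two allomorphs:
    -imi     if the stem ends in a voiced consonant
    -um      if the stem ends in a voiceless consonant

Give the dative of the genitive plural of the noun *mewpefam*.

mewpefamosoesum

Since the final consonant of *mewpefam* is /m/ (a nasal), it takes -oso, giving *mewpefamoso*.
The last vowel of the plural form *mewpefamoso* is /o/, which is a non-high vowel, so the genitive suffix is -es, giving *mewpefamosoes*.
The genitive form *mewpefamosoes* — final consonant /s/ (voiceless) → -um → *mewpefamosoesum*.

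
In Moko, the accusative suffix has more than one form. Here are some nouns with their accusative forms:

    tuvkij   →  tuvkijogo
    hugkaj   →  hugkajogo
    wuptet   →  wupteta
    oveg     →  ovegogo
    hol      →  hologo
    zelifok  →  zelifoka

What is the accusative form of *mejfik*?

The alternation tracks the final consonant of the stem — -a when the stem ends in a voiceless consonant (*wuptet*, *zelifok*); -ogo when the stem ends in a voiced consonant (*tuvkij*, *hugkaj*, *oveg*, *hol*).
*mejfik* — final consonant /k/ (voiceless) → -a → *mejfika*.

mejfika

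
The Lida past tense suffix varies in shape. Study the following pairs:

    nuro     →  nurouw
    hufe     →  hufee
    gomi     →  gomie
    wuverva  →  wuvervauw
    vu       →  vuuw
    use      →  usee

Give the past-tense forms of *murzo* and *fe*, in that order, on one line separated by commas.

murzouw, fee

The pattern is front/back vowel harmony: -e when the last vowel of the stem is a front vowel (*hufe*, *gomi*, *use*); -uw when the last vowel of the stem is a back vowel (*nuro*, *wuverva*, *vu*).
Since the last vowel of *murzo* is /o/ (a back vowel), it takes -uw, giving *murzouw*.
*fe*: last vowel = /e/, a front vowel → -e → *fee*.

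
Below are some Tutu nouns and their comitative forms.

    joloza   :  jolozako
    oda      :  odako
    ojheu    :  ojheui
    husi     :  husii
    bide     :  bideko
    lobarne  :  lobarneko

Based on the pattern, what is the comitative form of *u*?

ui

The pattern is height harmony: -i when the last vowel of the stem is a high vowel (*ojheu*, *husi*); -ko when the last vowel of the stem is a non-high vowel (*joloza*, *oda*, *bide*, *lobarne*).
Since the last vowel of *u* is /u/ (a high vowel), it takes -i, giving *ui*.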